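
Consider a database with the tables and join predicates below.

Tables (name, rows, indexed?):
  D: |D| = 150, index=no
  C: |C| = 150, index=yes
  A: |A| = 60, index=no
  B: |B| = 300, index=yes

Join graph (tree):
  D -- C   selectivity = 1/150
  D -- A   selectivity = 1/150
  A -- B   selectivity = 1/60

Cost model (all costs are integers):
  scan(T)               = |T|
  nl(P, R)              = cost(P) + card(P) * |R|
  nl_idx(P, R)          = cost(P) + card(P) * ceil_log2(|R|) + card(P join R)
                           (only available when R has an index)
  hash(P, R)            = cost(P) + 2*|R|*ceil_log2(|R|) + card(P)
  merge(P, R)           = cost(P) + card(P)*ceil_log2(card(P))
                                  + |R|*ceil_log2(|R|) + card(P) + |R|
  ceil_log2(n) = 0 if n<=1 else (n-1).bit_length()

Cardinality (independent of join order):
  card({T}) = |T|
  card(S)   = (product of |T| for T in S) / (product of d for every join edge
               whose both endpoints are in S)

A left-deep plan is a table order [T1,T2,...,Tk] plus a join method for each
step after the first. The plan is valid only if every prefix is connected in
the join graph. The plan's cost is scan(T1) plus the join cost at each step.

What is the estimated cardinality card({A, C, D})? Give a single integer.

60

Tables in S: A(60), C(150), D(150)
Edges inside S: D-C(d=150), D-A(d=150)
numerator = 60 * 150 * 150 = 1350000
denominator = 150 * 150 = 22500
card(S) = 1350000 / 22500 = 60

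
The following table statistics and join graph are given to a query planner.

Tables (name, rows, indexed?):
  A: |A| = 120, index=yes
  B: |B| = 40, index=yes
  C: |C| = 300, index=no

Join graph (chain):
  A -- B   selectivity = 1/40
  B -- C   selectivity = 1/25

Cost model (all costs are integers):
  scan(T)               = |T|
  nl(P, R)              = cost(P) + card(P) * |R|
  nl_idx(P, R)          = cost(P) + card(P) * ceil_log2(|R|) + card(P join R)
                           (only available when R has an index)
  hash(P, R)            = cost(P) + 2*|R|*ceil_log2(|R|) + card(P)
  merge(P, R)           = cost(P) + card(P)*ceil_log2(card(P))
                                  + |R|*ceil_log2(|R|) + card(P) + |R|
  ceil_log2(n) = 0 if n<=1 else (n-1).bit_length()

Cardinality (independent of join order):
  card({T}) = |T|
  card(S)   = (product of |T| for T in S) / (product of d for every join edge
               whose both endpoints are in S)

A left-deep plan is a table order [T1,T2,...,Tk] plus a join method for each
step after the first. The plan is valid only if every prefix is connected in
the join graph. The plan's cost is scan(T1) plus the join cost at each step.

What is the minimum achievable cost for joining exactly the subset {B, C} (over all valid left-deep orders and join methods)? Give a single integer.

Selinger DP over subsets of {B,C}:
  {B}: scan cost=40, card=40
  {C}: scan cost=300, card=300
  {BC}: card=480; try (B,hash)→1080, (B,nl_idx)→2580, (C,merge)→3320, (B,merge)→3580, (C,hash)→5480, (C,nl)→12040 …(+1); best=1080 via (B,hash)

1080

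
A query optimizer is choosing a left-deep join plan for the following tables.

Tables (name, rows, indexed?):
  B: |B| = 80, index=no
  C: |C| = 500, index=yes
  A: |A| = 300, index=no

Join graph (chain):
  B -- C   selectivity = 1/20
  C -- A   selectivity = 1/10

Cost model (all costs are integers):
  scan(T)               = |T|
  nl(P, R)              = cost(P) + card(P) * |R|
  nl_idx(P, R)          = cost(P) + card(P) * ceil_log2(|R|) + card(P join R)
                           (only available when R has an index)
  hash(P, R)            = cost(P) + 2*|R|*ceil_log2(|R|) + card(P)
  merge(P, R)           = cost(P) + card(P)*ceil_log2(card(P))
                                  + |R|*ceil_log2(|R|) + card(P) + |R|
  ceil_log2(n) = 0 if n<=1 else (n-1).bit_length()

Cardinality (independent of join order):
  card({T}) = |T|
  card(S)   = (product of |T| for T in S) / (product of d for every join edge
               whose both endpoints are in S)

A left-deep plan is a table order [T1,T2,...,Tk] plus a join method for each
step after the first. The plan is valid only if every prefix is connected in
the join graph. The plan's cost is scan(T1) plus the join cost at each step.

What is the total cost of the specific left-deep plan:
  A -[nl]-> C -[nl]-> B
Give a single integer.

step 1: scan A: cost=300, card=300
step 2: join C via nl
    card(P join C) = 300*500/(10) = 15000
    cost = 300 + 300*500 = 150300
step 3: join B via nl
    card(P join B) = 15000*80/(20) = 60000
    cost = 150300 + 15000*80 = 1350300

1350300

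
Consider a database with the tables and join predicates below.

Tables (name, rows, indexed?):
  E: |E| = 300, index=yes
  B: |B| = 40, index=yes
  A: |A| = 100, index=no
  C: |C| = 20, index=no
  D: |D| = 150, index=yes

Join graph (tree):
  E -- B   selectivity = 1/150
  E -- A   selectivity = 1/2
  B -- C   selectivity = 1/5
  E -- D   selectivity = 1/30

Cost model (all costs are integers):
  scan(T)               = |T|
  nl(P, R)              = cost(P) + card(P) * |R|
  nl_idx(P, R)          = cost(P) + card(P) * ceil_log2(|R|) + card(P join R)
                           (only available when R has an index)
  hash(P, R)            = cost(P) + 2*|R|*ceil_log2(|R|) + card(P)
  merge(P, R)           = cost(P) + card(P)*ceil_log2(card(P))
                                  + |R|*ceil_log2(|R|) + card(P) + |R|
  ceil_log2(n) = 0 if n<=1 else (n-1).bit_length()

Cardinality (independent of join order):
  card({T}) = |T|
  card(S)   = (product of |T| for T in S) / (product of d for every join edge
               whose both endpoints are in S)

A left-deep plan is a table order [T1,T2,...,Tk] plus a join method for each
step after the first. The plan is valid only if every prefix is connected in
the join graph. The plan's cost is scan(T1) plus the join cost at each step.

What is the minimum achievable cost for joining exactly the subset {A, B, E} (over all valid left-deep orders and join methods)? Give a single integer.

Selinger DP over subsets of {A,B,E}:
  {E}: scan cost=300, card=300
  {B}: scan cost=40, card=40
  {A}: scan cost=100, card=100
  {BE}: card=80; try (E,nl_idx)→480, (B,hash)→1080, (B,nl_idx)→2180, (E,merge)→3320, (B,merge)→3580, (E,hash)→5480 …(+2); best=480 via (E,nl_idx)
  {AE}: card=15000; try (A,hash)→2000, (E,merge)→3900, (A,merge)→4100, (E,hash)→5600, (E,nl_idx)→16000, (E,nl)→30100 …(+1); best=2000 via (A,hash)
  {ABE}: card=4000; try (A,merge)→1920, (A,hash)→1960, (A,nl)→8480, (B,hash)→17480, (B,nl_idx)→96000, (B,merge)→227280 …(+1); best=1920 via (A,merge)

1920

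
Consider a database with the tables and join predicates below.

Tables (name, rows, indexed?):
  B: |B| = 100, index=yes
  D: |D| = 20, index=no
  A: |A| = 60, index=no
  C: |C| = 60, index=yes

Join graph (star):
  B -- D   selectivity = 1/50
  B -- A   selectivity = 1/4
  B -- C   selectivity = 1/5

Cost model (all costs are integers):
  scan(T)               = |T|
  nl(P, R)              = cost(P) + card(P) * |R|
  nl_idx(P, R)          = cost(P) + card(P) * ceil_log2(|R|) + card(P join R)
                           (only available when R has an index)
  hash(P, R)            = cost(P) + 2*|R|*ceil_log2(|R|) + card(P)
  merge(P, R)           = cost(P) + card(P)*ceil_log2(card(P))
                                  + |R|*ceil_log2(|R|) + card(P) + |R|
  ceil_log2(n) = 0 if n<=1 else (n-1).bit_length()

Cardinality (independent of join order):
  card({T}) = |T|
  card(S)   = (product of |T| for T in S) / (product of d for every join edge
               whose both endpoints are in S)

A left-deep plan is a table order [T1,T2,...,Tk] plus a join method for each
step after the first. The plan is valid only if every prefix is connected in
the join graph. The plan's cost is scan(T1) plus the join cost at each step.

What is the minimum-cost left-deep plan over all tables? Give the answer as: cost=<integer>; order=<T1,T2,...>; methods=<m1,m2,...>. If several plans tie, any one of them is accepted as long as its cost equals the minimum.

Selinger DP (subsets sized 1..n):
  {B}: scan cost=100, card=100
  {D}: scan cost=20, card=20
  {A}: scan cost=60, card=60
  {C}: scan cost=60, card=60
  {BD}: card=40; try (B,nl_idx)→200, (D,hash)→400, (B,merge)→940, (D,merge)→1020, (B,hash)→1440, (B,nl)→2020 …(+1); best=200 via (B,nl_idx)
  {AB}: card=1500; try (A,hash)→920, (B,merge)→1280, (A,merge)→1320, (B,hash)→1520, (B,nl_idx)→1980, (B,nl)→6060 …(+1); best=920 via (A,hash)
  {BC}: card=1200; try (C,hash)→920, (B,merge)→1280, (C,merge)→1320, (B,hash)→1520, (B,nl_idx)→1680, (C,nl_idx)→1900 …(+2); best=920 via (C,hash)
  {ABD}: card=600; try (A,merge)→900, (A,hash)→960, (A,nl)→2600, (D,hash)→2620, (D,merge)→19040, (D,nl)→30920; best=900 via (A,merge)
  {BCD}: card=480; try (C,merge)→900, (C,nl_idx)→920, (C,hash)→960, (D,hash)→2320, (C,nl)→2600, (D,merge)→15440 …(+1); best=900 via (C,merge)
  {ABC}: card=18000; try (A,hash)→2840, (C,hash)→3140, (A,merge)→15740, (C,merge)→19340, (C,nl_idx)→27920, (A,nl)→72920 …(+1); best=2840 via (A,hash)
  {ABCD}: card=7200; try (A,hash)→2100, (C,hash)→2220, (A,merge)→6120, (C,merge)→7920, (C,nl_idx)→11700, (D,hash)→21040 …(+4); best=2100 via (A,hash)

cost=2100; order=D,B,C,A; methods=nl_idx,merge,hash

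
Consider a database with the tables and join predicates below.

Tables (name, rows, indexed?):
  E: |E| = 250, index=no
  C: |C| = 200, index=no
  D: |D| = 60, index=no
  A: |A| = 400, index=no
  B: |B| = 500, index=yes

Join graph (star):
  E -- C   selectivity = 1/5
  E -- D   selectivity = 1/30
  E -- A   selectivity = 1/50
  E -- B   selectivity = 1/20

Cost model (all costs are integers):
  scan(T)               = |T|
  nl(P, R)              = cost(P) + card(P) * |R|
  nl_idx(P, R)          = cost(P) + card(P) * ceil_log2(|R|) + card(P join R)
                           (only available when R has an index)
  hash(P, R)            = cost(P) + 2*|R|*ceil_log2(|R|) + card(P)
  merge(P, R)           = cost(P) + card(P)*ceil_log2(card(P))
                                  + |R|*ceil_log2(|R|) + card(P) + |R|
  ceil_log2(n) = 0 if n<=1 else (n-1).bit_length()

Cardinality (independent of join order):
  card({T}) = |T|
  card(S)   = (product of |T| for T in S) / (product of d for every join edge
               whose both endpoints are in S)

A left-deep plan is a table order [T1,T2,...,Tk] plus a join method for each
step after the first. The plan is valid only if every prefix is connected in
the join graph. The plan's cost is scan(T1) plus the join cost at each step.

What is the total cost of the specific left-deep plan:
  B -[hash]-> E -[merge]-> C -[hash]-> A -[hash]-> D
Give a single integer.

step 1: scan B: cost=500, card=500
step 2: join E via hash
    card(P join E) = 500*250/(20) = 6250
    cost = 500 + 2*250*8 + 500 = 5000
step 3: join C via merge
    card(P join C) = 6250*200/(5) = 250000
    cost = 5000 + 6250*13 + 200*8 + 6250 + 200 = 94300
step 4: join A via hash
    card(P join A) = 250000*400/(50) = 2000000
    cost = 94300 + 2*400*9 + 250000 = 351500
step 5: join D via hash
    card(P join D) = 2000000*60/(30) = 4000000
    cost = 351500 + 2*60*6 + 2000000 = 2352220

2352220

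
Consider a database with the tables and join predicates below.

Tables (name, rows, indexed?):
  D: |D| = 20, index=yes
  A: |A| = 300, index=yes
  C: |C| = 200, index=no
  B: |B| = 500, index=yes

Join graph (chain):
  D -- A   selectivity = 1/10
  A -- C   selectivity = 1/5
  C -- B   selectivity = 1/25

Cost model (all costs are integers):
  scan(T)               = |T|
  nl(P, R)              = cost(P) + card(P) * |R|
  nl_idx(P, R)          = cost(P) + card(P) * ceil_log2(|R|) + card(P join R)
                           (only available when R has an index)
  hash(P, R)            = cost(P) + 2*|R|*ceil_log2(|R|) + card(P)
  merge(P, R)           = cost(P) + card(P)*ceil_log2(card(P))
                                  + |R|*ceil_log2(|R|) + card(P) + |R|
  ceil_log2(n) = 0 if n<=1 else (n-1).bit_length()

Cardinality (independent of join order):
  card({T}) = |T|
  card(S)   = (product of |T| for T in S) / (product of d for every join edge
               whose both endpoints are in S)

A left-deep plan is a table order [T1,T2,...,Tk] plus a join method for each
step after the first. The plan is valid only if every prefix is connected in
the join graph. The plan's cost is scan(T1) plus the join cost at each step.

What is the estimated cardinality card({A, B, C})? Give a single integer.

240000

Tables in S: A(300), B(500), C(200)
Edges inside S: A-C(d=5), C-B(d=25)
numerator = 300 * 500 * 200 = 30000000
denominator = 5 * 25 = 125
card(S) = 30000000 / 125 = 240000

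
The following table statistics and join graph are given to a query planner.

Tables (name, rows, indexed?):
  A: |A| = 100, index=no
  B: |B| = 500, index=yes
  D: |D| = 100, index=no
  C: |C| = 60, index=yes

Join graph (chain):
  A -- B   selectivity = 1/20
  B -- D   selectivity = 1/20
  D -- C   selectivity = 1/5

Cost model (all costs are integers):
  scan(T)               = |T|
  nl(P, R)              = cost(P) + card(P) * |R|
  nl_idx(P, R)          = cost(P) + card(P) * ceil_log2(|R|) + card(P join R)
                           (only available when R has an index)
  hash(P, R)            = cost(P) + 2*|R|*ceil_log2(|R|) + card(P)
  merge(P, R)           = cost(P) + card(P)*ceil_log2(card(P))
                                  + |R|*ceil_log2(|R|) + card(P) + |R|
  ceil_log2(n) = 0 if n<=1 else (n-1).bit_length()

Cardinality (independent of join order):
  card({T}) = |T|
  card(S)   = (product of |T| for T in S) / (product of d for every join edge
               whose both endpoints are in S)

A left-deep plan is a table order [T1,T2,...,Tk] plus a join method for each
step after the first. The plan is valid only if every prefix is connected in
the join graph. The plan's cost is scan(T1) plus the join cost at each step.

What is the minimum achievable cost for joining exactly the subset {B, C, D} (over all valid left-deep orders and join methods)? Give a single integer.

5620

Selinger DP over subsets of {B,C,D}:
  {B}: scan cost=500, card=500
  {D}: scan cost=100, card=100
  {C}: scan cost=60, card=60
  {BD}: card=2500; try (D,hash)→2400, (B,nl_idx)→3500, (B,merge)→5900, (D,merge)→6300, (B,hash)→9200, (B,nl)→50100 …(+1); best=2400 via (D,hash)
  {CD}: card=1200; try (C,hash)→920, (D,merge)→1280, (C,merge)→1320, (D,hash)→1520, (C,nl_idx)→1900, (D,nl)→6060 …(+1); best=920 via (C,hash)
  {BCD}: card=30000; try (C,hash)→5620, (B,hash)→11120, (B,merge)→20320, (C,merge)→35320, (B,nl_idx)→41720, (C,nl_idx)→47400 …(+2); best=5620 via (C,hash)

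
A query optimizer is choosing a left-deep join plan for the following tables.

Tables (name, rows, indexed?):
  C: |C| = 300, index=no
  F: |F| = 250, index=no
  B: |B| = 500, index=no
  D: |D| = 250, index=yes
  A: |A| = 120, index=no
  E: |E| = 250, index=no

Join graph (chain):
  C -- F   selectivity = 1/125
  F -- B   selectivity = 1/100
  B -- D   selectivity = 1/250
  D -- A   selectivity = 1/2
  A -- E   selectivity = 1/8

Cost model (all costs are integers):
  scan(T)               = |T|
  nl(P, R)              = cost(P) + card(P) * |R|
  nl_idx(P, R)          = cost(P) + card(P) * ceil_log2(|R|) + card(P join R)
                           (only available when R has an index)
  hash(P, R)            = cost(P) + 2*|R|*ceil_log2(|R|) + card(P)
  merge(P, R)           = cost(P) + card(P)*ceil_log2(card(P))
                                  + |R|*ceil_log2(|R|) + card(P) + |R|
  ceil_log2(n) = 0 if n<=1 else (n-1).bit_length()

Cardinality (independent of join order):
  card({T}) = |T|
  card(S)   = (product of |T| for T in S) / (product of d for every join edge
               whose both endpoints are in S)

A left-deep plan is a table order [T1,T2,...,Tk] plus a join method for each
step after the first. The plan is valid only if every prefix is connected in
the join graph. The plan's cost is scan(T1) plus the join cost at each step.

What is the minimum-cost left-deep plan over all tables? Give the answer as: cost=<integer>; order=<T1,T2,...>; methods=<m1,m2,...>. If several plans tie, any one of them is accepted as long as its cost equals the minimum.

Selinger DP (subsets sized 1..n):
  {C}: scan cost=300, card=300
  {F}: scan cost=250, card=250
  {B}: scan cost=500, card=500
  {D}: scan cost=250, card=250
  {A}: scan cost=120, card=120
  {E}: scan cost=250, card=250
  {CF}: card=600; try (F,hash)→4600, (C,merge)→5500, (F,merge)→5550, (C,hash)→5900, (C,nl)→75250, (F,nl)→75300; best=4600 via (F,hash)
  {BF}: card=1250; try (F,hash)→5000, (B,merge)→7500, (F,merge)→7750, (B,hash)→9500, (B,nl)→125250, (F,nl)→125500; best=5000 via (F,hash)
  {BD}: card=500; try (D,hash)→5000, (D,nl_idx)→5000, (B,merge)→7500, (D,merge)→7750, (B,hash)→9500, (B,nl)→125250 …(+1); best=5000 via (D,hash)
  {AD}: card=15000; try (A,hash)→2180, (D,merge)→3330, (A,merge)→3460, (D,hash)→4240, (D,nl_idx)→16080, (D,nl)→30120 …(+1); best=2180 via (A,hash)
  {AE}: card=3750; try (A,hash)→2180, (E,merge)→3330, (A,merge)→3460, (E,hash)→4240, (E,nl)→30120, (A,nl)→30250; best=2180 via (A,hash)
  {BCF}: card=3000; try (C,hash)→11650, (B,hash)→14200, (B,merge)→16200, (C,merge)→23000, (B,nl)→304600, (C,nl)→380000; best=11650 via (C,hash)
  {BDF}: card=1250; try (F,hash)→9500, (D,hash)→10250, (F,merge)→12250, (D,nl_idx)→16250, (D,merge)→22250, (F,nl)→130000 …(+1); best=9500 via (F,hash)
  {ABD}: card=30000; try (A,hash)→7180, (A,merge)→10960, (B,hash)→26180, (A,nl)→65000, (B,merge)→232180, (B,nl)→7502180; best=7180 via (A,hash)
  {ADE}: card=468750; try (D,hash)→9930, (E,hash)→21180, (D,merge)→53180, (E,merge)→229430, (D,nl_idx)→500930, (D,nl)→939680 …(+1); best=9930 via (D,hash)
  {BCDF}: card=3000; try (C,hash)→16150, (D,hash)→18650, (C,merge)→27500, (D,nl_idx)→38650, (D,merge)→52900, (C,nl)→384500 …(+1); best=16150 via (C,hash)
  {ABDF}: card=75000; try (A,hash)→12430, (A,merge)→25460, (F,hash)→41180, (A,nl)→159500, (F,merge)→489430, (F,nl)→7507180; best=12430 via (A,hash)
  {ABDE}: card=937500; try (E,hash)→41180, (B,hash)→487680, (E,merge)→489430, (E,nl)→7507180, (B,merge)→9389930, (B,nl)→234384930; best=41180 via (E,hash)
  {ABCDF}: card=180000; try (A,hash)→20830, (A,merge)→56110, (C,hash)→92830, (A,nl)→376150, (C,merge)→1365430, (C,nl)→22512430; best=20830 via (A,hash)
  {ABDEF}: card=2343750; try (E,hash)→91430, (F,hash)→982680, (E,merge)→1364680, (E,nl)→18762430, (F,merge)→19730930, (F,nl)→234416180; best=91430 via (E,hash)
  {ABCDEF}: card=5625000; try (E,hash)→204830, (C,hash)→2440580, (E,merge)→3443080, (E,nl)→45020830, (C,merge)→54000680, (C,nl)→703216430; best=204830 via (E,hash)

cost=204830; order=B,D,F,C,A,E; methods=hash,hash,hash,hash,hash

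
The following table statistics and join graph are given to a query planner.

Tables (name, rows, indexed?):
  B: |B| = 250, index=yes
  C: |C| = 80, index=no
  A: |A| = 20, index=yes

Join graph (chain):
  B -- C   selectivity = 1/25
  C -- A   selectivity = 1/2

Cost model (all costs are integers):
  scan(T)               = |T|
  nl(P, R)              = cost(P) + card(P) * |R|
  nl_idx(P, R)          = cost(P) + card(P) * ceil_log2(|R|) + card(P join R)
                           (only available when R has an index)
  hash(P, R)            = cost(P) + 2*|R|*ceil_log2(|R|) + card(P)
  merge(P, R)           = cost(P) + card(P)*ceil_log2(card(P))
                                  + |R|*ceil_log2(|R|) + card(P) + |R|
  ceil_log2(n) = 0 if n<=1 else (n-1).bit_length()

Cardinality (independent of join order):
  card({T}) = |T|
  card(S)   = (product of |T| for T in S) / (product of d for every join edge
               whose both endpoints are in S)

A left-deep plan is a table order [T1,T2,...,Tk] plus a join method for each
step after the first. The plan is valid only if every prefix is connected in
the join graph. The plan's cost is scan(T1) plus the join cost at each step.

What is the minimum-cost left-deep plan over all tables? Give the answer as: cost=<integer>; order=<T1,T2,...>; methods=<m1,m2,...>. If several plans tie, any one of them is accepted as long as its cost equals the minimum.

Selinger DP (subsets sized 1..n):
  {B}: scan cost=250, card=250
  {C}: scan cost=80, card=80
  {A}: scan cost=20, card=20
  {BC}: card=800; try (B,nl_idx)→1520, (C,hash)→1620, (B,merge)→2970, (C,merge)→3140, (B,hash)→4160, (B,nl)→20080 …(+1); best=1520 via (B,nl_idx)
  {AC}: card=800; try (A,hash)→360, (C,merge)→780, (A,merge)→840, (C,hash)→1160, (A,nl_idx)→1280, (C,nl)→1620 …(+1); best=360 via (A,hash)
  {ABC}: card=8000; try (A,hash)→2520, (B,hash)→5160, (A,merge)→10440, (B,merge)→11410, (A,nl_idx)→13520, (B,nl_idx)→14760 …(+2); best=2520 via (A,hash)

cost=2520; order=C,B,A; methods=nl_idx,hash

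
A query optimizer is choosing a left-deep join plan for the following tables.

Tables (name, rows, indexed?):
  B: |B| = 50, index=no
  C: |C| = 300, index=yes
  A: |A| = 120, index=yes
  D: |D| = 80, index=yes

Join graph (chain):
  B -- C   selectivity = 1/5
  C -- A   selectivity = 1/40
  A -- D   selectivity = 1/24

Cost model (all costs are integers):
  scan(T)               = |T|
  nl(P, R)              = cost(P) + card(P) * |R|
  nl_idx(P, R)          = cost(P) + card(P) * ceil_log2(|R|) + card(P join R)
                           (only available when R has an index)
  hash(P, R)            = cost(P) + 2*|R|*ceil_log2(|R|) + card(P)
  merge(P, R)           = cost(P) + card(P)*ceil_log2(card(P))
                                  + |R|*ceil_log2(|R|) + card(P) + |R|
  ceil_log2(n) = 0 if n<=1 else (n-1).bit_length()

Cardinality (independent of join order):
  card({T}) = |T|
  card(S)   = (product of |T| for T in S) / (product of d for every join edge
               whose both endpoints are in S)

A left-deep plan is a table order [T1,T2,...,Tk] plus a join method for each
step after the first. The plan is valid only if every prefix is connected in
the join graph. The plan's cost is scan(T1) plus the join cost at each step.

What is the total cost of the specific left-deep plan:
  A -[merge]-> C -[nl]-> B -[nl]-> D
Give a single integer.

769080

step 1: scan A: cost=120, card=120
step 2: join C via merge
    card(P join C) = 120*300/(40) = 900
    cost = 120 + 120*7 + 300*9 + 120 + 300 = 4080
step 3: join B via nl
    card(P join B) = 900*50/(5) = 9000
    cost = 4080 + 900*50 = 49080
step 4: join D via nl
    card(P join D) = 9000*80/(24) = 30000
    cost = 49080 + 9000*80 = 769080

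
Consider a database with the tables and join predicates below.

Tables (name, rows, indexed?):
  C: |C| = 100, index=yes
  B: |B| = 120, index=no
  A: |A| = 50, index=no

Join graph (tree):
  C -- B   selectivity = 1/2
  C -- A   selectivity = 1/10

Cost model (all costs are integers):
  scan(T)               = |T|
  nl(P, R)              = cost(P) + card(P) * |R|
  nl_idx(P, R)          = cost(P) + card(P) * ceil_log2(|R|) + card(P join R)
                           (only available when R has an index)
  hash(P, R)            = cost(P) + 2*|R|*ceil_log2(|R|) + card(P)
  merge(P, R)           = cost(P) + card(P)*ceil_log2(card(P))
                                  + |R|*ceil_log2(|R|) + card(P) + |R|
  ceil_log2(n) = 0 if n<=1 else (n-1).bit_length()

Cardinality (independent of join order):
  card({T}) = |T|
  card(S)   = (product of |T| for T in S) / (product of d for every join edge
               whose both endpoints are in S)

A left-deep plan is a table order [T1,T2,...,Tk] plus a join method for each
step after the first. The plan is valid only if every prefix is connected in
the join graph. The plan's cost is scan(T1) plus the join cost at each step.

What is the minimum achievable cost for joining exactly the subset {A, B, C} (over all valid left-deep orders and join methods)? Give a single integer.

2980

Selinger DP over subsets of {A,B,C}:
  {C}: scan cost=100, card=100
  {B}: scan cost=120, card=120
  {A}: scan cost=50, card=50
  {BC}: card=6000; try (C,hash)→1640, (B,merge)→1860, (C,merge)→1880, (B,hash)→1880, (C,nl_idx)→6960, (B,nl)→12100 …(+1); best=1640 via (C,hash)
  {AC}: card=500; try (A,hash)→800, (C,nl_idx)→900, (C,merge)→1200, (A,merge)→1250, (C,hash)→1500, (C,nl)→5050 …(+1); best=800 via (A,hash)
  {ABC}: card=30000; try (B,hash)→2980, (B,merge)→6760, (A,hash)→8240, (B,nl)→60800, (A,merge)→85990, (A,nl)→301640; best=2980 via (B,hash)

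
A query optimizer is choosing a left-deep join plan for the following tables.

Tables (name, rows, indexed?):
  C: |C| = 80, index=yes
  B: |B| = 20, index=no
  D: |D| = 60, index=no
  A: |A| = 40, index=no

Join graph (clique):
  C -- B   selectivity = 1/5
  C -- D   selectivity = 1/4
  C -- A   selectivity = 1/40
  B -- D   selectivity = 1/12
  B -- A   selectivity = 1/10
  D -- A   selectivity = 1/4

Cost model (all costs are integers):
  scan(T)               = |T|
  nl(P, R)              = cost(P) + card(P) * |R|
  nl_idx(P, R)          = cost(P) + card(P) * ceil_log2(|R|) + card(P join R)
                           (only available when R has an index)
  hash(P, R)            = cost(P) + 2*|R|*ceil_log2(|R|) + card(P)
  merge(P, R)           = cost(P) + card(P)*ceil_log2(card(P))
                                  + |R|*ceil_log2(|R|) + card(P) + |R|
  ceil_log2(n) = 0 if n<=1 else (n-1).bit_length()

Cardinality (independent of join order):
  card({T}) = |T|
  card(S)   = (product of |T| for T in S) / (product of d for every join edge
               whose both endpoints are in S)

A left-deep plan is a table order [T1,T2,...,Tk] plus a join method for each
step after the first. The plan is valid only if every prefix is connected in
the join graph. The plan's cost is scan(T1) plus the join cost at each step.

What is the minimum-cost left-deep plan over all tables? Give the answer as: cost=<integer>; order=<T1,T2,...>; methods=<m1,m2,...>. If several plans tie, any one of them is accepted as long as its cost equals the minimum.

Selinger DP (subsets sized 1..n):
  {C}: scan cost=80, card=80
  {B}: scan cost=20, card=20
  {D}: scan cost=60, card=60
  {A}: scan cost=40, card=40
  {BC}: card=320; try (B,hash)→360, (C,nl_idx)→480, (C,merge)→780, (B,merge)→840, (C,hash)→1160, (C,nl)→1620 …(+1); best=360 via (B,hash)
  {CD}: card=1200; try (D,hash)→880, (C,merge)→1120, (D,merge)→1140, (C,hash)→1240, (C,nl_idx)→1680, (C,nl)→4860 …(+1); best=880 via (D,hash)
  {AC}: card=80; try (C,nl_idx)→400, (A,hash)→640, (C,merge)→960, (A,merge)→1000, (C,hash)→1200, (C,nl)→3240 …(+1); best=400 via (C,nl_idx)
  {BD}: card=100; try (B,hash)→320, (D,merge)→560, (B,merge)→600, (D,hash)→760, (D,nl)→1220, (B,nl)→1260; best=320 via (B,hash)
  {AB}: card=80; try (B,hash)→280, (A,merge)→420, (B,merge)→440, (A,hash)→520, (A,nl)→820, (B,nl)→840; best=280 via (B,hash)
  {AD}: card=600; try (A,hash)→600, (D,merge)→740, (A,merge)→760, (D,hash)→800, (D,nl)→2440, (A,nl)→2460; best=600 via (A,hash)
  {BCD}: card=400; try (D,hash)→1400, (C,nl_idx)→1420, (C,hash)→1540, (C,merge)→1760, (B,hash)→2280, (D,merge)→3980 …(+4); best=1400 via (D,hash)
  {ABC}: card=32; try (B,hash)→680, (C,nl_idx)→872, (B,merge)→1160, (A,hash)→1160, (C,hash)→1480, (C,merge)→1560 …(+4); best=680 via (B,hash)
  {ACD}: card=300; try (D,hash)→1200, (D,merge)→1460, (C,hash)→2320, (A,hash)→2560, (C,nl_idx)→5100, (D,nl)→5200 …(+4); best=1200 via (D,hash)
  {ABD}: card=100; try (A,hash)→900, (D,hash)→1080, (D,merge)→1340, (B,hash)→1400, (A,merge)→1400, (A,nl)→4320 …(+3); best=900 via (A,hash)
  {ABCD}: card=10; try (D,merge)→1292, (D,hash)→1432, (C,nl_idx)→1610, (B,hash)→1700, (C,hash)→2120, (A,hash)→2280 …(+7); best=1292 via (D,merge)

cost=1292; order=A,C,B,D; methods=nl_idx,hash,merge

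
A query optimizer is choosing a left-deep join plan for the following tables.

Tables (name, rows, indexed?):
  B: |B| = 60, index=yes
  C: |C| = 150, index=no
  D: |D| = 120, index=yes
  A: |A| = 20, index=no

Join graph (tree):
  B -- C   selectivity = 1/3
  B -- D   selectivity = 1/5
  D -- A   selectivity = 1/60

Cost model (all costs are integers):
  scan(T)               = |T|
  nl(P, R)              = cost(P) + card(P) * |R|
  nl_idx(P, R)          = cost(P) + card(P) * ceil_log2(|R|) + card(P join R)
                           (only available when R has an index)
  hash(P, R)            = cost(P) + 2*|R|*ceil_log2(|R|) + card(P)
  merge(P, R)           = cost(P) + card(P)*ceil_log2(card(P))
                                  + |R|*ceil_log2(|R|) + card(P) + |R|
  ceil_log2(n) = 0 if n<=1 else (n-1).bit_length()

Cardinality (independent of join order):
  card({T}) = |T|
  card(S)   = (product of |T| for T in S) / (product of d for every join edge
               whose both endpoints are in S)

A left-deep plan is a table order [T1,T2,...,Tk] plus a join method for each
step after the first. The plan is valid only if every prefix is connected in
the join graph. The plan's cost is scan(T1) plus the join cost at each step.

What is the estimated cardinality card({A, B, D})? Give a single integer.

480

Tables in S: A(20), B(60), D(120)
Edges inside S: B-D(d=5), D-A(d=60)
numerator = 20 * 60 * 120 = 144000
denominator = 5 * 60 = 300
card(S) = 144000 / 300 = 480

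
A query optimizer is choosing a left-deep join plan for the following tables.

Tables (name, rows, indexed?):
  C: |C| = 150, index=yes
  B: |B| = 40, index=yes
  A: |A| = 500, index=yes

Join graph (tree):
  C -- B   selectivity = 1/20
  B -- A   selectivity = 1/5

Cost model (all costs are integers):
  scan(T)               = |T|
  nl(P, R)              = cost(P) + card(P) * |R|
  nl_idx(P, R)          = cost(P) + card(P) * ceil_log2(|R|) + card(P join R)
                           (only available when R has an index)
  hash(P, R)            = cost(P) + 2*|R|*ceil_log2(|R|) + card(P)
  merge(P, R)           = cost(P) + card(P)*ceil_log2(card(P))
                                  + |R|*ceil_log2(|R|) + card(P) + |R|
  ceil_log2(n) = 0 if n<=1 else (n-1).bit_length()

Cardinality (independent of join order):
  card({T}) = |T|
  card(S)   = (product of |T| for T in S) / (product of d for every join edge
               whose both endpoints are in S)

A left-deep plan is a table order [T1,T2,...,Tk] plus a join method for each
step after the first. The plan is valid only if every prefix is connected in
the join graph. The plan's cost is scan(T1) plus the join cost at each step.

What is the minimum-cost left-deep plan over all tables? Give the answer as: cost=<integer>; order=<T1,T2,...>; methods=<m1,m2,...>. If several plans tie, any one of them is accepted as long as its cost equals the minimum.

cost=7880; order=A,B,C; methods=hash,hash

Selinger DP (subsets sized 1..n):
  {C}: scan cost=150, card=150
  {B}: scan cost=40, card=40
  {A}: scan cost=500, card=500
  {BC}: card=300; try (C,nl_idx)→660, (B,hash)→780, (B,nl_idx)→1350, (C,merge)→1670, (B,merge)→1780, (C,hash)→2480 …(+2); best=660 via (C,nl_idx)
  {AB}: card=4000; try (B,hash)→1480, (A,nl_idx)→4400, (A,merge)→5320, (B,merge)→5780, (B,nl_idx)→7500, (A,hash)→9080 …(+2); best=1480 via (B,hash)
  {ABC}: card=30000; try (C,hash)→7880, (A,merge)→8660, (A,hash)→9960, (A,nl_idx)→33360, (C,merge)→54830, (C,nl_idx)→63480 …(+2); best=7880 via (C,hash)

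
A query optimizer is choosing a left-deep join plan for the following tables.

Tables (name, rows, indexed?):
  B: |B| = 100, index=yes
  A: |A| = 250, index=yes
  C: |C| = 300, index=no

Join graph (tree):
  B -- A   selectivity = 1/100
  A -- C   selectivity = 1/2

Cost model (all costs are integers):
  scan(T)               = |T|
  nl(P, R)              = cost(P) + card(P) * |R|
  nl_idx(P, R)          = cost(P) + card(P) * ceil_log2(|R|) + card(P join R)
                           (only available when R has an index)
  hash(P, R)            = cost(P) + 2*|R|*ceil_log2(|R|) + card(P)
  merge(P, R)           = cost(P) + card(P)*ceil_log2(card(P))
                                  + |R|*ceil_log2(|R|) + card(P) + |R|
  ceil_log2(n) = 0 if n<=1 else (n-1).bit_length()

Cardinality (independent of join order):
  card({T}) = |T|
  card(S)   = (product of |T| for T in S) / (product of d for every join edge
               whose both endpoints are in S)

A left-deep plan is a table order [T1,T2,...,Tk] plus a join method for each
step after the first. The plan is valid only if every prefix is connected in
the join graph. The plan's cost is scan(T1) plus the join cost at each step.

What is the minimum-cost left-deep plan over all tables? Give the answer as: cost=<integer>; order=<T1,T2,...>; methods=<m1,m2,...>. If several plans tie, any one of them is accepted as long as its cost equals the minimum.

cost=6400; order=B,A,C; methods=nl_idx,merge

Selinger DP (subsets sized 1..n):
  {B}: scan cost=100, card=100
  {A}: scan cost=250, card=250
  {C}: scan cost=300, card=300
  {AB}: card=250; try (A,nl_idx)→1150, (B,hash)→1900, (B,nl_idx)→2250, (A,merge)→3150, (B,merge)→3300, (A,hash)→4200 …(+2); best=1150 via (A,nl_idx)
  {AC}: card=37500; try (A,hash)→4600, (C,merge)→5500, (A,merge)→5550, (C,hash)→5900, (A,nl_idx)→40200, (C,nl)→75250 …(+1); best=4600 via (A,hash)
  {ABC}: card=37500; try (C,merge)→6400, (C,hash)→6800, (B,hash)→43500, (C,nl)→76150, (B,nl_idx)→304600, (B,merge)→642900 …(+1); best=6400 via (C,merge)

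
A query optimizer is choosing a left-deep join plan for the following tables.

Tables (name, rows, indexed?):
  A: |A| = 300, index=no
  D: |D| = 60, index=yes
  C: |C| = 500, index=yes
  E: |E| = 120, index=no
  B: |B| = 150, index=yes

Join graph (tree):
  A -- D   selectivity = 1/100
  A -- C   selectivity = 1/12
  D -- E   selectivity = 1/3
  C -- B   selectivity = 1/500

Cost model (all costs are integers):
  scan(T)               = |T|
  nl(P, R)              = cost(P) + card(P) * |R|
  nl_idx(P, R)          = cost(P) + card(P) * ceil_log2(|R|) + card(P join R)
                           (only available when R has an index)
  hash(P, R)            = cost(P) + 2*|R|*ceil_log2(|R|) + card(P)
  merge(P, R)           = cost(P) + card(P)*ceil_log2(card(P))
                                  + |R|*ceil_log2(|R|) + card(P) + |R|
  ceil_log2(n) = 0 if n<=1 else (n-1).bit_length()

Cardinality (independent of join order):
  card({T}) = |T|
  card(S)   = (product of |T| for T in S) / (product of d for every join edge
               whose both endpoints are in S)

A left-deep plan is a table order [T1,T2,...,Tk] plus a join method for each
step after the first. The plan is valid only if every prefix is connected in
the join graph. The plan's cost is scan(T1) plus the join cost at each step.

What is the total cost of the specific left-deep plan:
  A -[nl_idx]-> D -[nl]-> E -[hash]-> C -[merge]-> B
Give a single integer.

step 1: scan A: cost=300, card=300
step 2: join D via nl_idx
    card(P join D) = 300*60/(100) = 180
    cost = 300 + 300*6 + 180 = 2280
step 3: join E via nl
    card(P join E) = 180*120/(3) = 7200
    cost = 2280 + 180*120 = 23880
step 4: join C via hash
    card(P join C) = 7200*500/(12) = 300000
    cost = 23880 + 2*500*9 + 7200 = 40080
step 5: join B via merge
    card(P join B) = 300000*150/(500) = 90000
    cost = 40080 + 300000*19 + 150*8 + 300000 + 150 = 6041430

6041430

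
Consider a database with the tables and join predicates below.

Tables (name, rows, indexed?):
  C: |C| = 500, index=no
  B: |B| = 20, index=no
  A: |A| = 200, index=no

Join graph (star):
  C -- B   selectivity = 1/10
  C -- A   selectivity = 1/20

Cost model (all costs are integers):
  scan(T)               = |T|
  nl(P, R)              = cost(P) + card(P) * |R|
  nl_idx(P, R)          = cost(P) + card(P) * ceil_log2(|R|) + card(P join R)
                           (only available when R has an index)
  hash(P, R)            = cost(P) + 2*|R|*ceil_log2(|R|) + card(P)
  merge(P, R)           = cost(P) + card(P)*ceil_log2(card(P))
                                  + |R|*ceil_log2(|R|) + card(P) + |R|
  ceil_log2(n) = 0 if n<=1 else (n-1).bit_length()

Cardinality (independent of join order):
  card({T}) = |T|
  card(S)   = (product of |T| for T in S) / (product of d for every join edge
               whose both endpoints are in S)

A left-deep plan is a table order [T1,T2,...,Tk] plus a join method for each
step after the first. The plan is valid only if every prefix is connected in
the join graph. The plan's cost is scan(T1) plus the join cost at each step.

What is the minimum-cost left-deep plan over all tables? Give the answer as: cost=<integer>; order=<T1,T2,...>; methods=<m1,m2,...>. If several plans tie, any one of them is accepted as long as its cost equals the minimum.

cost=5400; order=C,B,A; methods=hash,hash

Selinger DP (subsets sized 1..n):
  {C}: scan cost=500, card=500
  {B}: scan cost=20, card=20
  {A}: scan cost=200, card=200
  {BC}: card=1000; try (B,hash)→1200, (C,merge)→5140, (B,merge)→5620, (C,hash)→9040, (C,nl)→10020, (B,nl)→10500; best=1200 via (B,hash)
  {AC}: card=5000; try (A,hash)→4200, (C,merge)→7000, (A,merge)→7300, (C,hash)→9400, (C,nl)→100200, (A,nl)→100500; best=4200 via (A,hash)
  {ABC}: card=10000; try (A,hash)→5400, (B,hash)→9400, (A,merge)→14000, (B,merge)→74320, (B,nl)→104200, (A,nl)→201200; best=5400 via (A,hash)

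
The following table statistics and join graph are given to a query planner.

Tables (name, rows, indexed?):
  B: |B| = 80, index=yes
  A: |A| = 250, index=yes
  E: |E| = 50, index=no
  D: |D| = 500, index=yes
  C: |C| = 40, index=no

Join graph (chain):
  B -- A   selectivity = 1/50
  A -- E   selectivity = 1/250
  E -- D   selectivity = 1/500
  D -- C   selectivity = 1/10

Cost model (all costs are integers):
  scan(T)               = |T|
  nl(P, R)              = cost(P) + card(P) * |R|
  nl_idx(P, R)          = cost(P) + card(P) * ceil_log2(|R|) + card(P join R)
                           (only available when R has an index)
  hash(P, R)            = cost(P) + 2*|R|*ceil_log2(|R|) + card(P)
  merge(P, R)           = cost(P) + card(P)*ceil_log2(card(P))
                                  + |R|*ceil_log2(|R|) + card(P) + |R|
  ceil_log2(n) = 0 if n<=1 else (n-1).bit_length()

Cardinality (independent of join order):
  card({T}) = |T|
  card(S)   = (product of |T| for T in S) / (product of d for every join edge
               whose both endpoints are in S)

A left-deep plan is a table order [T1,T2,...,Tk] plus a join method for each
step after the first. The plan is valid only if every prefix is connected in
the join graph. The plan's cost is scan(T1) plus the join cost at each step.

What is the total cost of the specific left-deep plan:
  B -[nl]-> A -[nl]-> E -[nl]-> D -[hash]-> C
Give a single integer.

step 1: scan B: cost=80, card=80
step 2: join A via nl
    card(P join A) = 80*250/(50) = 400
    cost = 80 + 80*250 = 20080
step 3: join E via nl
    card(P join E) = 400*50/(250) = 80
    cost = 20080 + 400*50 = 40080
step 4: join D via nl
    card(P join D) = 80*500/(500) = 80
    cost = 40080 + 80*500 = 80080
step 5: join C via hash
    card(P join C) = 80*40/(10) = 320
    cost = 80080 + 2*40*6 + 80 = 80640

80640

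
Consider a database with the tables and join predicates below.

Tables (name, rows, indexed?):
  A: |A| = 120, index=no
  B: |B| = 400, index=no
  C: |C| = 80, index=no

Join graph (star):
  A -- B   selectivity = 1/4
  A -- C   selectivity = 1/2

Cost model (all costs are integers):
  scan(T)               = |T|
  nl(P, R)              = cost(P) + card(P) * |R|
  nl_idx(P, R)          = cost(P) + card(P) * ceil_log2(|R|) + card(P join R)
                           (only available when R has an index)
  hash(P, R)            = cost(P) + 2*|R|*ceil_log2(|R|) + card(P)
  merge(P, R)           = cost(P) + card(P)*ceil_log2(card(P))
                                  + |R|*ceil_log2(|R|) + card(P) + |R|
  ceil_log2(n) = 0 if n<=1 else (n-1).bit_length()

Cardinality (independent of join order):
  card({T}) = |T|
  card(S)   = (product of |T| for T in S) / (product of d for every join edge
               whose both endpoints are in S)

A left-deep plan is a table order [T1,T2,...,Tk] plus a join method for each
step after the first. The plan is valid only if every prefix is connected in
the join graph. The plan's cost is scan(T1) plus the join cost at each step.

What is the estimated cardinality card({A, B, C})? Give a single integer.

480000

Tables in S: A(120), B(400), C(80)
Edges inside S: A-B(d=4), A-C(d=2)
numerator = 120 * 400 * 80 = 3840000
denominator = 4 * 2 = 8
card(S) = 3840000 / 8 = 480000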